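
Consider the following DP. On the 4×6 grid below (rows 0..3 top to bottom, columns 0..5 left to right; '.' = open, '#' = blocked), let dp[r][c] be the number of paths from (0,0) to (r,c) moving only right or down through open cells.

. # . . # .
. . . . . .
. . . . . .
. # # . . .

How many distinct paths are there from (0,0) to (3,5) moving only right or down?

15

r\c   0   1   2   3   4   5
  0   1   0   0   0   0   0
  1   1   1   1   1   1   1
  2   1   2   3   4   5   6
  3   1   0   0   4   9  15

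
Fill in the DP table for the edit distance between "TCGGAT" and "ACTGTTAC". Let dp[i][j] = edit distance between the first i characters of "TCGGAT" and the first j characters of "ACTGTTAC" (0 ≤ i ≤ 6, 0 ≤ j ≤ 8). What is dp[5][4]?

3

   ''  A  C  T  G  T  T  A  C
''  0  1  2  3  4  5  6  7  8
 T  1  1  2  2  3  4  5  6  7
 C  2  2  1  2  3  4  5  6  6
 G  3  3  2  2  2  3  4  5  6
 G  4  4  3  3  2  3  4  5  6
 A  5  4  4  4  3  3  4  4  5
 T  6  5  5  4  4  3  3  4  5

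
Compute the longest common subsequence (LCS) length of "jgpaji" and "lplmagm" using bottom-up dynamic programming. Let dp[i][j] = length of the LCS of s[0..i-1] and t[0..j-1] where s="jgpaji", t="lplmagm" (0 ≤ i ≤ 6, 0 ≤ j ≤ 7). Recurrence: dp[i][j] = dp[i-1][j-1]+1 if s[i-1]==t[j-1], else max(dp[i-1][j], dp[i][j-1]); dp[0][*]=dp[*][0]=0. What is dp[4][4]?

   ''  l  p  l  m  a  g  m
''  0  0  0  0  0  0  0  0
 j  0  0  0  0  0  0  0  0
 g  0  0  0  0  0  0  1  1
 p  0  0  1  1  1  1  1  1
 a  0  0  1  1  1  2  2  2
 j  0  0  1  1  1  2  2  2
 i  0  0  1  1  1  2  2  2

1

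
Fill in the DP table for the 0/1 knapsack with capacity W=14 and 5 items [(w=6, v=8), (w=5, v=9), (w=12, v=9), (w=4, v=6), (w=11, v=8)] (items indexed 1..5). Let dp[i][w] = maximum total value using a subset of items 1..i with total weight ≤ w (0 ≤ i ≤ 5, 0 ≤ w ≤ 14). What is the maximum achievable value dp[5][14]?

17

i\w   0   1   2   3   4   5   6   7   8   9  10  11  12  13  14
  0   0   0   0   0   0   0   0   0   0   0   0   0   0   0   0
  1   0   0   0   0   0   0   8   8   8   8   8   8   8   8   8
  2   0   0   0   0   0   9   9   9   9   9   9  17  17  17  17
  3   0   0   0   0   0   9   9   9   9   9   9  17  17  17  17
  4   0   0   0   0   6   9   9   9   9  15  15  17  17  17  17
  5   0   0   0   0   6   9   9   9   9  15  15  17  17  17  17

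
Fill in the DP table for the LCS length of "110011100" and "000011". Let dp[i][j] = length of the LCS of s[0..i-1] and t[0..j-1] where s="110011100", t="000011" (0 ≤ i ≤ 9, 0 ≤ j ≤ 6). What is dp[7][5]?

   ''  0  0  0  0  1  1
''  0  0  0  0  0  0  0
 1  0  0  0  0  0  1  1
 1  0  0  0  0  0  1  2
 0  0  1  1  1  1  1  2
 0  0  1  2  2  2  2  2
 1  0  1  2  2  2  3  3
 1  0  1  2  2  2  3  4
 1  0  1  2  2  2  3  4
 0  0  1  2  3  3  3  4
 0  0  1  2  3  4  4  4

3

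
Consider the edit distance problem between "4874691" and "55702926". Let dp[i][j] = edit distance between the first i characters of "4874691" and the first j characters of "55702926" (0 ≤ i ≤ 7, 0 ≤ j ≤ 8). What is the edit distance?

   ''  5  5  7  0  2  9  2  6
''  0  1  2  3  4  5  6  7  8
 4  1  1  2  3  4  5  6  7  8
 8  2  2  2  3  4  5  6  7  8
 7  3  3  3  2  3  4  5  6  7
 4  4  4  4  3  3  4  5  6  7
 6  5  5  5  4  4  4  5  6  6
 9  6  6  6  5  5  5  4  5  6
 1  7  7  7  6  6  6  5  5  6

6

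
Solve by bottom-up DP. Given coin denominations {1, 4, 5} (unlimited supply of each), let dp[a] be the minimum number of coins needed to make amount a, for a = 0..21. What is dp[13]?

3

 a  0  1  2  3  4  5  6  7  8  9 10 11 12 13 14 15 16 17 18 19 20 21
dp  0  1  2  3  1  1  2  3  2  2  2  3  3  3  3  3  4  4  4  4  4  5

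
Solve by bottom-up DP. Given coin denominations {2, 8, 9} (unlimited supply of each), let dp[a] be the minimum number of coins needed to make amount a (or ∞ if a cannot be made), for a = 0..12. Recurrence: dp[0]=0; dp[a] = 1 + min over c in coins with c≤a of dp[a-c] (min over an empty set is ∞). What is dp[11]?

2

 a  0  1  2  3  4  5  6  7  8  9 10 11 12
dp  0  -  1  -  2  -  3  -  1  1  2  2  3
(- denotes ∞ / unreachable)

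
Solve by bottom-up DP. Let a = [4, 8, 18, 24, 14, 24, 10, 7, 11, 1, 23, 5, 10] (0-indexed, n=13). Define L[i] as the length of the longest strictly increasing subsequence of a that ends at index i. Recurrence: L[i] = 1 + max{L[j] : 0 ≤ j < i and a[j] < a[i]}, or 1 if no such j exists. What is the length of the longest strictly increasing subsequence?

5

   i    0    1    2    3    4    5    6    7    8    9   10   11   12
a[i]    4    8   18   24   14   24   10    7   11    1   23    5   10
L[i]    1    2    3    4    3    4    3    2    4    1    5    2    3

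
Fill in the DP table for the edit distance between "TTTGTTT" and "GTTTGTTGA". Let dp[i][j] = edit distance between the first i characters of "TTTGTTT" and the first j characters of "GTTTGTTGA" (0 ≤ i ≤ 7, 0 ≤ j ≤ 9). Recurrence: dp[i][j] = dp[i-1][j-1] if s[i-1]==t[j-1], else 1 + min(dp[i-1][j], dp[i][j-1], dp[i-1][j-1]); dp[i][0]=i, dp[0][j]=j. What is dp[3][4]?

1

   ''  G  T  T  T  G  T  T  G  A
''  0  1  2  3  4  5  6  7  8  9
 T  1  1  1  2  3  4  5  6  7  8
 T  2  2  1  1  2  3  4  5  6  7
 T  3  3  2  1  1  2  3  4  5  6
 G  4  3  3  2  2  1  2  3  4  5
 T  5  4  3  3  2  2  1  2  3  4
 T  6  5  4  3  3  3  2  1  2  3
 T  7  6  5  4  3  4  3  2  2  3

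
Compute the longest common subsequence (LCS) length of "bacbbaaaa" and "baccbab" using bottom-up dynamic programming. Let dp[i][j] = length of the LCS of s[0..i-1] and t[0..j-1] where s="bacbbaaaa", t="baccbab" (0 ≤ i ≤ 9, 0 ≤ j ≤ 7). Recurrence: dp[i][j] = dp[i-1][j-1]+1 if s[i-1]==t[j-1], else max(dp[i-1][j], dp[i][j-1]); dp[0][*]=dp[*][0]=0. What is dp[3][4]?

   ''  b  a  c  c  b  a  b
''  0  0  0  0  0  0  0  0
 b  0  1  1  1  1  1  1  1
 a  0  1  2  2  2  2  2  2
 c  0  1  2  3  3  3  3  3
 b  0  1  2  3  3  4  4  4
 b  0  1  2  3  3  4  4  5
 a  0  1  2  3  3  4  5  5
 a  0  1  2  3  3  4  5  5
 a  0  1  2  3  3  4  5  5
 a  0  1  2  3  3  4  5  5

3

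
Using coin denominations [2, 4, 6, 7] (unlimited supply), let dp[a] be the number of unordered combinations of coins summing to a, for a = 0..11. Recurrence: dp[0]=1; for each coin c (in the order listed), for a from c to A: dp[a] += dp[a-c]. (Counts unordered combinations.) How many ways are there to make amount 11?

2

after  coin     0     1     2     3     4     5     6     7     8     9    10    11
          2     1     0     1     0     1     0     1     0     1     0     1     0
          4     1     0     1     0     2     0     2     0     3     0     3     0
          6     1     0     1     0     2     0     3     0     4     0     5     0
          7     1     0     1     0     2     0     3     1     4     1     5     2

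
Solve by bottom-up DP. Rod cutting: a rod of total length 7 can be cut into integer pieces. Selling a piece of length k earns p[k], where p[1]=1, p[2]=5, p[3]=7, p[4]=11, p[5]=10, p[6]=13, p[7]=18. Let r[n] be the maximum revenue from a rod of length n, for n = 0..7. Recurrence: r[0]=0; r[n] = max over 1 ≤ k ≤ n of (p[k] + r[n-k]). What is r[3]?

   n    0    1    2    3    4    5    6    7
r[n]    0    1    5    7   11   12   16   18

7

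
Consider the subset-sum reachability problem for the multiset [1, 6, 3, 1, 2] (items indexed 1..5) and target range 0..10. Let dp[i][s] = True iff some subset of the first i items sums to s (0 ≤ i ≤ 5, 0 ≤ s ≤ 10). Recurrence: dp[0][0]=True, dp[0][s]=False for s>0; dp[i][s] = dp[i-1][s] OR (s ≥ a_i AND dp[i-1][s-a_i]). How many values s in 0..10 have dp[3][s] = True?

8

i\s   0   1   2   3   4   5   6   7   8   9  10
  0   T   F   F   F   F   F   F   F   F   F   F
  1   T   T   F   F   F   F   F   F   F   F   F
  2   T   T   F   F   F   F   T   T   F   F   F
  3   T   T   F   T   T   F   T   T   F   T   T
  4   T   T   T   T   T   T   T   T   T   T   T
  5   T   T   T   T   T   T   T   T   T   T   T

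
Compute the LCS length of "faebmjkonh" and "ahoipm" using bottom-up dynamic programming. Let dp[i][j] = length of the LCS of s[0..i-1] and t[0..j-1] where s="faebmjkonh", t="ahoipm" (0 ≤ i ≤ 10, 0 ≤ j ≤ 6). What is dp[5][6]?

   ''  a  h  o  i  p  m
''  0  0  0  0  0  0  0
 f  0  0  0  0  0  0  0
 a  0  1  1  1  1  1  1
 e  0  1  1  1  1  1  1
 b  0  1  1  1  1  1  1
 m  0  1  1  1  1  1  2
 j  0  1  1  1  1  1  2
 k  0  1  1  1  1  1  2
 o  0  1  1  2  2  2  2
 n  0  1  1  2  2  2  2
 h  0  1  2  2  2  2  2

2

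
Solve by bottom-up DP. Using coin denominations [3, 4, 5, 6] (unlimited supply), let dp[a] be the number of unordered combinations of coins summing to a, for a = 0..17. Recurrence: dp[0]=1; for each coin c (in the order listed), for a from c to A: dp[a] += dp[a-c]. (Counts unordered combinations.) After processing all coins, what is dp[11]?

after  coin     0     1     2     3     4     5     6     7     8     9    10    11    12    13    14    15    16    17
          3     1     0     0     1     0     0     1     0     0     1     0     0     1     0     0     1     0     0
          4     1     0     0     1     1     0     1     1     1     1     1     1     2     1     1     2     2     1
          5     1     0     0     1     1     1     1     1     2     2     2     2     3     3     3     4     4     4
          6     1     0     0     1     1     1     2     1     2     3     3     3     5     4     5     7     7     7

3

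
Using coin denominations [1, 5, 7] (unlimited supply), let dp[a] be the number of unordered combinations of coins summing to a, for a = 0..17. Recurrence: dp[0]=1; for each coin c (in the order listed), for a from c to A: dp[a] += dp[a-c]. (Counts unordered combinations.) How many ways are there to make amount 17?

after  coin     0     1     2     3     4     5     6     7     8     9    10    11    12    13    14    15    16    17
          1     1     1     1     1     1     1     1     1     1     1     1     1     1     1     1     1     1     1
          5     1     1     1     1     1     2     2     2     2     2     3     3     3     3     3     4     4     4
          7     1     1     1     1     1     2     2     3     3     3     4     4     5     5     6     7     7     8

8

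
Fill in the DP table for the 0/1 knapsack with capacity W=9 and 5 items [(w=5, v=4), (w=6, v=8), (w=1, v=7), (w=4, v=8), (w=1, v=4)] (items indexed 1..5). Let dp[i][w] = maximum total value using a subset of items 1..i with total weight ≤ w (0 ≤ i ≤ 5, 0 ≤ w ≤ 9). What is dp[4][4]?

8

i\w   0   1   2   3   4   5   6   7   8   9
  0   0   0   0   0   0   0   0   0   0   0
  1   0   0   0   0   0   4   4   4   4   4
  2   0   0   0   0   0   4   8   8   8   8
  3   0   7   7   7   7   7  11  15  15  15
  4   0   7   7   7   8  15  15  15  15  15
  5   0   7  11  11  11  15  19  19  19  19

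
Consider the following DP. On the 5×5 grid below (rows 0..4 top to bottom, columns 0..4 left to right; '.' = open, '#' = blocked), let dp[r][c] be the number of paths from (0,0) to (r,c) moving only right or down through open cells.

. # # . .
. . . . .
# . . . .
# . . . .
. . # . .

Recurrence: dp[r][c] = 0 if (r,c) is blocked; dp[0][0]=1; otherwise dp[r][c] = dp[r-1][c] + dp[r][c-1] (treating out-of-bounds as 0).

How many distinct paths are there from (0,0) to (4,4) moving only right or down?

r\c   0   1   2   3   4
  0   1   0   0   0   0
  1   1   1   1   1   1
  2   0   1   2   3   4
  3   0   1   3   6  10
  4   0   1   0   6  16

16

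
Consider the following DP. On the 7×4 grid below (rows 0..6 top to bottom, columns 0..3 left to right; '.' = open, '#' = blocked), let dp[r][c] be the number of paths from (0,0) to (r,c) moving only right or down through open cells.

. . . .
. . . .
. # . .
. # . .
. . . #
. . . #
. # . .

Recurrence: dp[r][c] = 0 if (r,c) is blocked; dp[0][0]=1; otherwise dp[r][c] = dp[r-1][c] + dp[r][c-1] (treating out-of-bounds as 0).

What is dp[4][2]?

4

r\c   0   1   2   3
  0   1   1   1   1
  1   1   2   3   4
  2   1   0   3   7
  3   1   0   3  10
  4   1   1   4   0
  5   1   2   6   0
  6   1   0   6   6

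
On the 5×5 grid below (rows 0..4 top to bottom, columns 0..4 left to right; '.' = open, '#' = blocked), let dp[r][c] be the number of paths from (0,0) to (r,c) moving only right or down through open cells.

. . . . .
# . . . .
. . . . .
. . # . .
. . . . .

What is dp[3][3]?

r\c   0   1   2   3   4
  0   1   1   1   1   1
  1   0   1   2   3   4
  2   0   1   3   6  10
  3   0   1   0   6  16
  4   0   1   1   7  23

6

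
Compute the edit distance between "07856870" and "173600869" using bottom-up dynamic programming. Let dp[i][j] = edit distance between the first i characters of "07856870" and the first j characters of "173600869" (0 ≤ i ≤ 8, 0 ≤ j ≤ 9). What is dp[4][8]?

   ''  1  7  3  6  0  0  8  6  9
''  0  1  2  3  4  5  6  7  8  9
 0  1  1  2  3  4  4  5  6  7  8
 7  2  2  1  2  3  4  5  6  7  8
 8  3  3  2  2  3  4  5  5  6  7
 5  4  4  3  3  3  4  5  6  6  7
 6  5  5  4  4  3  4  5  6  6  7
 8  6  6  5  5  4  4  5  5  6  7
 7  7  7  6  6  5  5  5  6  6  7
 0  8  8  7  7  6  5  5  6  7  7

6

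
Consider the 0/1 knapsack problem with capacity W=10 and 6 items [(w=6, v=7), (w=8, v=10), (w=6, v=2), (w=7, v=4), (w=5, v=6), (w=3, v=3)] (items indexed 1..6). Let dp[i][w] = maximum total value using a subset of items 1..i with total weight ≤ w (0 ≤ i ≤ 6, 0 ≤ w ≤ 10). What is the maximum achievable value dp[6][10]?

i\w   0   1   2   3   4   5   6   7   8   9  10
  0   0   0   0   0   0   0   0   0   0   0   0
  1   0   0   0   0   0   0   7   7   7   7   7
  2   0   0   0   0   0   0   7   7  10  10  10
  3   0   0   0   0   0   0   7   7  10  10  10
  4   0   0   0   0   0   0   7   7  10  10  10
  5   0   0   0   0   0   6   7   7  10  10  10
  6   0   0   0   3   3   6   7   7  10  10  10

10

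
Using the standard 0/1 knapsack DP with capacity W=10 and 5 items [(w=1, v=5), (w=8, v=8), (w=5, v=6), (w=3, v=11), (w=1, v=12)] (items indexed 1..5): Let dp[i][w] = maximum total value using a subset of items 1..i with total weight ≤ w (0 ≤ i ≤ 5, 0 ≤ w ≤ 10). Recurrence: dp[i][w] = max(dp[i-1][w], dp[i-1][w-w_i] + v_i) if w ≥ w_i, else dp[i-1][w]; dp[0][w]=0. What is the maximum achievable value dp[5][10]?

i\w   0   1   2   3   4   5   6   7   8   9  10
  0   0   0   0   0   0   0   0   0   0   0   0
  1   0   5   5   5   5   5   5   5   5   5   5
  2   0   5   5   5   5   5   5   5   8  13  13
  3   0   5   5   5   5   6  11  11  11  13  13
  4   0   5   5  11  16  16  16  16  17  22  22
  5   0  12  17  17  23  28  28  28  28  29  34

34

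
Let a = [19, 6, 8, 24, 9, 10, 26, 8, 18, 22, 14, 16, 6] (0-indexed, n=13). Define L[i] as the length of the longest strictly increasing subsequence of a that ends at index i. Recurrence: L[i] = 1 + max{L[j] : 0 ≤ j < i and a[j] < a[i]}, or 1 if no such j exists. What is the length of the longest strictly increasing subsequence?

   i    0    1    2    3    4    5    6    7    8    9   10   11   12
a[i]   19    6    8   24    9   10   26    8   18   22   14   16    6
L[i]    1    1    2    3    3    4    5    2    5    6    5    6    1

6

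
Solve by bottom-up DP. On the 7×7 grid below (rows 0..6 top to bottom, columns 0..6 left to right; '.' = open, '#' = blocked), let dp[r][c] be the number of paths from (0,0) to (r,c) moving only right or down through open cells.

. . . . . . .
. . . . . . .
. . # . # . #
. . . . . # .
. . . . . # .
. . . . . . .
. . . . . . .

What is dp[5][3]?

r\c   0   1   2   3   4   5   6
  0   1   1   1   1   1   1   1
  1   1   2   3   4   5   6   7
  2   1   3   0   4   0   6   0
  3   1   4   4   8   8   0   0
  4   1   5   9  17  25   0   0
  5   1   6  15  32  57  57  57
  6   1   7  22  54 111 168 225

32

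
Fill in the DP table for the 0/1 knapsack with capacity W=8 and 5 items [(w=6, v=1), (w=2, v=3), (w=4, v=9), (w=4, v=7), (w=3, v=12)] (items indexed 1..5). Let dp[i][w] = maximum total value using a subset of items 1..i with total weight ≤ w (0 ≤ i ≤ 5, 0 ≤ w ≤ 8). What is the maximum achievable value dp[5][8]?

21

i\w   0   1   2   3   4   5   6   7   8
  0   0   0   0   0   0   0   0   0   0
  1   0   0   0   0   0   0   1   1   1
  2   0   0   3   3   3   3   3   3   4
  3   0   0   3   3   9   9  12  12  12
  4   0   0   3   3   9   9  12  12  16
  5   0   0   3  12  12  15  15  21  21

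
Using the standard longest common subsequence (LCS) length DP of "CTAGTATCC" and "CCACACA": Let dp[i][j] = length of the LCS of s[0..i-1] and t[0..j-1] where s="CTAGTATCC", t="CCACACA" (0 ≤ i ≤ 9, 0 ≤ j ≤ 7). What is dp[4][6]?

2

   ''  C  C  A  C  A  C  A
''  0  0  0  0  0  0  0  0
 C  0  1  1  1  1  1  1  1
 T  0  1  1  1  1  1  1  1
 A  0  1  1  2  2  2  2  2
 G  0  1  1  2  2  2  2  2
 T  0  1  1  2  2  2  2  2
 A  0  1  1  2  2  3  3  3
 T  0  1  1  2  2  3  3  3
 C  0  1  2  2  3  3  4  4
 C  0  1  2  2  3  3  4  4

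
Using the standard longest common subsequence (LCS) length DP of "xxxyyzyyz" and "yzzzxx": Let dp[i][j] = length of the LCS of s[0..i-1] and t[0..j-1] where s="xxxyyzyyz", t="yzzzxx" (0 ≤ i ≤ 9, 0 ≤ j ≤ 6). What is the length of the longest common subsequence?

3

   ''  y  z  z  z  x  x
''  0  0  0  0  0  0  0
 x  0  0  0  0  0  1  1
 x  0  0  0  0  0  1  2
 x  0  0  0  0  0  1  2
 y  0  1  1  1  1  1  2
 y  0  1  1  1  1  1  2
 z  0  1  2  2  2  2  2
 y  0  1  2  2  2  2  2
 y  0  1  2  2  2  2  2
 z  0  1  2  3  3  3  3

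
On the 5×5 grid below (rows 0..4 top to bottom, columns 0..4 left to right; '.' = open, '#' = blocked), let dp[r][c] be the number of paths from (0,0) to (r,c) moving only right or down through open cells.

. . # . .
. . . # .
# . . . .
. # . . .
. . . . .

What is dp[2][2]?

r\c   0   1   2   3   4
  0   1   1   0   0   0
  1   1   2   2   0   0
  2   0   2   4   4   4
  3   0   0   4   8  12
  4   0   0   4  12  24

4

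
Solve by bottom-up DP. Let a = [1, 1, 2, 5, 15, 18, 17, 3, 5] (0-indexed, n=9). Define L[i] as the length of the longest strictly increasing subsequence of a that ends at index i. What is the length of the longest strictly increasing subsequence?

5

   i    0    1    2    3    4    5    6    7    8
a[i]    1    1    2    5   15   18   17    3    5
L[i]    1    1    2    3    4    5    5    3    4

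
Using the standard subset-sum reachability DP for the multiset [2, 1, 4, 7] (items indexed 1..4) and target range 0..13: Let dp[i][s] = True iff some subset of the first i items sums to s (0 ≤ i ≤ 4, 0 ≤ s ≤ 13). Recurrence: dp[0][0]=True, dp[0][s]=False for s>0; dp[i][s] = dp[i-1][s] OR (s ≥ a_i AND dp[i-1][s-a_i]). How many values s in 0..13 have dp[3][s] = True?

8

i\s   0   1   2   3   4   5   6   7   8   9  10  11  12  13
  0   T   F   F   F   F   F   F   F   F   F   F   F   F   F
  1   T   F   T   F   F   F   F   F   F   F   F   F   F   F
  2   T   T   T   T   F   F   F   F   F   F   F   F   F   F
  3   T   T   T   T   T   T   T   T   F   F   F   F   F   F
  4   T   T   T   T   T   T   T   T   T   T   T   T   T   T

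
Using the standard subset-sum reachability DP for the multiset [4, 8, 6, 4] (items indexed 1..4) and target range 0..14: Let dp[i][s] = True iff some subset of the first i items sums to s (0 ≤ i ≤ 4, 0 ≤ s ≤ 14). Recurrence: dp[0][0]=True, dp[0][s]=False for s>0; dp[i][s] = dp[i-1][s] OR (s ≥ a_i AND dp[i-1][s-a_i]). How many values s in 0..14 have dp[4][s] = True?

i\s   0   1   2   3   4   5   6   7   8   9  10  11  12  13  14
  0   T   F   F   F   F   F   F   F   F   F   F   F   F   F   F
  1   T   F   F   F   T   F   F   F   F   F   F   F   F   F   F
  2   T   F   F   F   T   F   F   F   T   F   F   F   T   F   F
  3   T   F   F   F   T   F   T   F   T   F   T   F   T   F   T
  4   T   F   F   F   T   F   T   F   T   F   T   F   T   F   T

7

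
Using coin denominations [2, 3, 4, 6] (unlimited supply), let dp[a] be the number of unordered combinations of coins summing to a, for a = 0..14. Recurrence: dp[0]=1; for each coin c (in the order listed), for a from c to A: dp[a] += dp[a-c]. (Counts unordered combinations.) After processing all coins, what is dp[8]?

5

after  coin     0     1     2     3     4     5     6     7     8     9    10    11    12    13    14
          2     1     0     1     0     1     0     1     0     1     0     1     0     1     0     1
          3     1     0     1     1     1     1     2     1     2     2     2     2     3     2     3
          4     1     0     1     1     2     1     3     2     4     3     5     4     7     5     8
          6     1     0     1     1     2     1     4     2     5     4     7     5    11     7    13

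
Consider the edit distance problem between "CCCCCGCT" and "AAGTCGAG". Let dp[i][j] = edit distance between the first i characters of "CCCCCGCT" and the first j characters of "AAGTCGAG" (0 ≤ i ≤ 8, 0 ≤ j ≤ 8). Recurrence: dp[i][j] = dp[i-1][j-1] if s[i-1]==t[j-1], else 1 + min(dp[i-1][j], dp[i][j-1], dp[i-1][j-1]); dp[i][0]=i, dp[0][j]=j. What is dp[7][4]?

   ''  A  A  G  T  C  G  A  G
''  0  1  2  3  4  5  6  7  8
 C  1  1  2  3  4  4  5  6  7
 C  2  2  2  3  4  4  5  6  7
 C  3  3  3  3  4  4  5  6  7
 C  4  4  4  4  4  4  5  6  7
 C  5  5  5  5  5  4  5  6  7
 G  6  6  6  5  6  5  4  5  6
 C  7  7  7  6  6  6  5  5  6
 T  8  8  8  7  6  7  6  6  6

6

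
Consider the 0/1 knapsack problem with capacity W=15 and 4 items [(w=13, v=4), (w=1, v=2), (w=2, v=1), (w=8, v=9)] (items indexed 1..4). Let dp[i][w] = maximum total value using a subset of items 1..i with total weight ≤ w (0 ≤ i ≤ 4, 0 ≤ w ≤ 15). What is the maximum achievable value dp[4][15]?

i\w   0   1   2   3   4   5   6   7   8   9  10  11  12  13  14  15
  0   0   0   0   0   0   0   0   0   0   0   0   0   0   0   0   0
  1   0   0   0   0   0   0   0   0   0   0   0   0   0   4   4   4
  2   0   2   2   2   2   2   2   2   2   2   2   2   2   4   6   6
  3   0   2   2   3   3   3   3   3   3   3   3   3   3   4   6   6
  4   0   2   2   3   3   3   3   3   9  11  11  12  12  12  12  12

12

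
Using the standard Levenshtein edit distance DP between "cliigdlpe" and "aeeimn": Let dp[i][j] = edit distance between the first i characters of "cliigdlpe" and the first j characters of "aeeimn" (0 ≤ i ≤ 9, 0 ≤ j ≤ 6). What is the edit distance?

   ''  a  e  e  i  m  n
''  0  1  2  3  4  5  6
 c  1  1  2  3  4  5  6
 l  2  2  2  3  4  5  6
 i  3  3  3  3  3  4  5
 i  4  4  4  4  3  4  5
 g  5  5  5  5  4  4  5
 d  6  6  6  6  5  5  5
 l  7  7  7  7  6  6  6
 p  8  8  8  8  7  7  7
 e  9  9  8  8  8  8  8

8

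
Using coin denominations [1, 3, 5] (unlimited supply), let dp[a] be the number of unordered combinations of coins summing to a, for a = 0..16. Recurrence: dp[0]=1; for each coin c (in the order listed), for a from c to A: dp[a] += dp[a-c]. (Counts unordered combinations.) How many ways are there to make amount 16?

14

after  coin     0     1     2     3     4     5     6     7     8     9    10    11    12    13    14    15    16
          1     1     1     1     1     1     1     1     1     1     1     1     1     1     1     1     1     1
          3     1     1     1     2     2     2     3     3     3     4     4     4     5     5     5     6     6
          5     1     1     1     2     2     3     4     4     5     6     7     8     9    10    11    13    14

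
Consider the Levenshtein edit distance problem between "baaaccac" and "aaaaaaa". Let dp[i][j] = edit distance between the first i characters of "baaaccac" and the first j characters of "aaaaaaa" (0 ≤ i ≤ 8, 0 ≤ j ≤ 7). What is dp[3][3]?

   ''  a  a  a  a  a  a  a
''  0  1  2  3  4  5  6  7
 b  1  1  2  3  4  5  6  7
 a  2  1  1  2  3  4  5  6
 a  3  2  1  1  2  3  4  5
 a  4  3  2  1  1  2  3  4
 c  5  4  3  2  2  2  3  4
 c  6  5  4  3  3  3  3  4
 a  7  6  5  4  3  3  3  3
 c  8  7  6  5  4  4  4  4

1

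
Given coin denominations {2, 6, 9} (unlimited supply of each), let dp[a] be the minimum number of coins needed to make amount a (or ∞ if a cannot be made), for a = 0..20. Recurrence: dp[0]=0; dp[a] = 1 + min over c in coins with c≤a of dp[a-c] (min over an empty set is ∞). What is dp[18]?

2

 a  0  1  2  3  4  5  6  7  8  9 10 11 12 13 14 15 16 17 18 19 20
dp  0  -  1  -  2  -  1  -  2  1  3  2  2  3  3  2  4  3  2  4  3
(- denotes ∞ / unreachable)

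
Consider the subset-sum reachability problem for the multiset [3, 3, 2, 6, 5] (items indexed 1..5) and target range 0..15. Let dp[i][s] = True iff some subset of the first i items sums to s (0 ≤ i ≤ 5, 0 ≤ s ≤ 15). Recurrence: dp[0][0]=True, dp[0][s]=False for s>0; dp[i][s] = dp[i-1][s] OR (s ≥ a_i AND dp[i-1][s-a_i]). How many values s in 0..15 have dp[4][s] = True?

i\s   0   1   2   3   4   5   6   7   8   9  10  11  12  13  14  15
  0   T   F   F   F   F   F   F   F   F   F   F   F   F   F   F   F
  1   T   F   F   T   F   F   F   F   F   F   F   F   F   F   F   F
  2   T   F   F   T   F   F   T   F   F   F   F   F   F   F   F   F
  3   T   F   T   T   F   T   T   F   T   F   F   F   F   F   F   F
  4   T   F   T   T   F   T   T   F   T   T   F   T   T   F   T   F
  5   T   F   T   T   F   T   T   T   T   T   T   T   T   T   T   F

10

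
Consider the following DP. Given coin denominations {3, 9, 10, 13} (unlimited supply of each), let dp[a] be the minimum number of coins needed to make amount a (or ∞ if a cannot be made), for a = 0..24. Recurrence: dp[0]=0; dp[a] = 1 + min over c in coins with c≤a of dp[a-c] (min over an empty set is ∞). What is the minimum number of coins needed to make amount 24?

4

 a  0  1  2  3  4  5  6  7  8  9 10 11 12 13 14 15 16 17 18 19 20 21 22 23 24
dp  0  -  -  1  -  -  2  -  -  1  1  -  2  1  -  3  2  -  2  2  2  3  2  2  4
(- denotes ∞ / unreachable)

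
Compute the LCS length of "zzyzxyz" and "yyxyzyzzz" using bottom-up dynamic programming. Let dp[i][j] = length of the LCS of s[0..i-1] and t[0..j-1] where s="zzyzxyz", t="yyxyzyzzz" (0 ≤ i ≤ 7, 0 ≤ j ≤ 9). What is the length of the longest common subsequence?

4

   ''  y  y  x  y  z  y  z  z  z
''  0  0  0  0  0  0  0  0  0  0
 z  0  0  0  0  0  1  1  1  1  1
 z  0  0  0  0  0  1  1  2  2  2
 y  0  1  1  1  1  1  2  2  2  2
 z  0  1  1  1  1  2  2  3  3  3
 x  0  1  1  2  2  2  2  3  3  3
 y  0  1  2  2  3  3  3  3  3  3
 z  0  1  2  2  3  4  4  4  4  4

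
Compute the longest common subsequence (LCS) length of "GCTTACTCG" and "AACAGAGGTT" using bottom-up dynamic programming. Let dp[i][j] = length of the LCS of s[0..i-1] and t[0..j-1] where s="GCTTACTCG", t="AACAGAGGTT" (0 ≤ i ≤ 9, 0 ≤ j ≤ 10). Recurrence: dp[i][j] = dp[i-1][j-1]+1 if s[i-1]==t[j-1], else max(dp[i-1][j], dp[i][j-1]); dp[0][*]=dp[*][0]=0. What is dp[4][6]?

1

   ''  A  A  C  A  G  A  G  G  T  T
''  0  0  0  0  0  0  0  0  0  0  0
 G  0  0  0  0  0  1  1  1  1  1  1
 C  0  0  0  1  1  1  1  1  1  1  1
 T  0  0  0  1  1  1  1  1  1  2  2
 T  0  0  0  1  1  1  1  1  1  2  3
 A  0  1  1  1  2  2  2  2  2  2  3
 C  0  1  1  2  2  2  2  2  2  2  3
 T  0  1  1  2  2  2  2  2  2  3  3
 C  0  1  1  2  2  2  2  2  2  3  3
 G  0  1  1  2  2  3  3  3  3  3  3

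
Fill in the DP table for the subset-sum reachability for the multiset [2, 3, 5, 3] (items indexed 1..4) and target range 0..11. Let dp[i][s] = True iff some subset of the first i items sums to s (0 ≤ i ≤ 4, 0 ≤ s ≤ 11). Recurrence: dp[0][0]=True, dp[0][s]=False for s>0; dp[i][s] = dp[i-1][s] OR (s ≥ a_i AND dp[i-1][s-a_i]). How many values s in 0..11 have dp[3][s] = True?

i\s   0   1   2   3   4   5   6   7   8   9  10  11
  0   T   F   F   F   F   F   F   F   F   F   F   F
  1   T   F   T   F   F   F   F   F   F   F   F   F
  2   T   F   T   T   F   T   F   F   F   F   F   F
  3   T   F   T   T   F   T   F   T   T   F   T   F
  4   T   F   T   T   F   T   T   T   T   F   T   T

7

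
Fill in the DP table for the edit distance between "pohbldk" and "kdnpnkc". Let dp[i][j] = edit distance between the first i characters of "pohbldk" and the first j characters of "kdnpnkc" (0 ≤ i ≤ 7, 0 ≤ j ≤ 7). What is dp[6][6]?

   ''  k  d  n  p  n  k  c
''  0  1  2  3  4  5  6  7
 p  1  1  2  3  3  4  5  6
 o  2  2  2  3  4  4  5  6
 h  3  3  3  3  4  5  5  6
 b  4  4  4  4  4  5  6  6
 l  5  5  5  5  5  5  6  7
 d  6  6  5  6  6  6  6  7
 k  7  6  6  6  7  7  6  7

6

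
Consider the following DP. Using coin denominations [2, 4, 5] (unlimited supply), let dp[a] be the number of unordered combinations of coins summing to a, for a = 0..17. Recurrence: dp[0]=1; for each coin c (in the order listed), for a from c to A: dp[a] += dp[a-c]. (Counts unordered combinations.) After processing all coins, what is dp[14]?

after  coin     0     1     2     3     4     5     6     7     8     9    10    11    12    13    14    15    16    17
          2     1     0     1     0     1     0     1     0     1     0     1     0     1     0     1     0     1     0
          4     1     0     1     0     2     0     2     0     3     0     3     0     4     0     4     0     5     0
          5     1     0     1     0     2     1     2     1     3     2     4     2     5     3     6     4     7     5

6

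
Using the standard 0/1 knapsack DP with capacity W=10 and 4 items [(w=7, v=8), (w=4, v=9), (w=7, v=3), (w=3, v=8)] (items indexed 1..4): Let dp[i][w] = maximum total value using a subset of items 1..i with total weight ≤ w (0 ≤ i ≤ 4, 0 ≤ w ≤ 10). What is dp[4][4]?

9

i\w   0   1   2   3   4   5   6   7   8   9  10
  0   0   0   0   0   0   0   0   0   0   0   0
  1   0   0   0   0   0   0   0   8   8   8   8
  2   0   0   0   0   9   9   9   9   9   9   9
  3   0   0   0   0   9   9   9   9   9   9   9
  4   0   0   0   8   9   9   9  17  17  17  17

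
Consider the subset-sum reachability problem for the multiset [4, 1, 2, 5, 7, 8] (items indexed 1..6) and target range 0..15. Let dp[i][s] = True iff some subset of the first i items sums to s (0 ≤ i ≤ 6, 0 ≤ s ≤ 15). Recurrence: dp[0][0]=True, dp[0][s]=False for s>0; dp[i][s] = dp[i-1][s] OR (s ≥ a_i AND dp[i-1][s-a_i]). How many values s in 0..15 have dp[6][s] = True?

i\s   0   1   2   3   4   5   6   7   8   9  10  11  12  13  14  15
  0   T   F   F   F   F   F   F   F   F   F   F   F   F   F   F   F
  1   T   F   F   F   T   F   F   F   F   F   F   F   F   F   F   F
  2   T   T   F   F   T   T   F   F   F   F   F   F   F   F   F   F
  3   T   T   T   T   T   T   T   T   F   F   F   F   F   F   F   F
  4   T   T   T   T   T   T   T   T   T   T   T   T   T   F   F   F
  5   T   T   T   T   T   T   T   T   T   T   T   T   T   T   T   T
  6   T   T   T   T   T   T   T   T   T   T   T   T   T   T   T   T

16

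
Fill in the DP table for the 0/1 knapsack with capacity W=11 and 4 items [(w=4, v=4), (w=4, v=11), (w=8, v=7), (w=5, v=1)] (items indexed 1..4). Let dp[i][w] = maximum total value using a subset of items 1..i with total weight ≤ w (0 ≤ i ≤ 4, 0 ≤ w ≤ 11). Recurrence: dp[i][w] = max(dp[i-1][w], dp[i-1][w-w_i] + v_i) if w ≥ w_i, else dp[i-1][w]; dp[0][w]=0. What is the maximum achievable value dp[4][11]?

15

i\w   0   1   2   3   4   5   6   7   8   9  10  11
  0   0   0   0   0   0   0   0   0   0   0   0   0
  1   0   0   0   0   4   4   4   4   4   4   4   4
  2   0   0   0   0  11  11  11  11  15  15  15  15
  3   0   0   0   0  11  11  11  11  15  15  15  15
  4   0   0   0   0  11  11  11  11  15  15  15  15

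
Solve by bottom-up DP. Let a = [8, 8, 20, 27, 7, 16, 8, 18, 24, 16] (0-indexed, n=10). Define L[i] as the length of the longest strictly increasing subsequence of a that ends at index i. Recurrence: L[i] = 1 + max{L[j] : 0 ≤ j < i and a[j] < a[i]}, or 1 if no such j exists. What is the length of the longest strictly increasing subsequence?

4

   i    0    1    2    3    4    5    6    7    8    9
a[i]    8    8   20   27    7   16    8   18   24   16
L[i]    1    1    2    3    1    2    2    3    4    3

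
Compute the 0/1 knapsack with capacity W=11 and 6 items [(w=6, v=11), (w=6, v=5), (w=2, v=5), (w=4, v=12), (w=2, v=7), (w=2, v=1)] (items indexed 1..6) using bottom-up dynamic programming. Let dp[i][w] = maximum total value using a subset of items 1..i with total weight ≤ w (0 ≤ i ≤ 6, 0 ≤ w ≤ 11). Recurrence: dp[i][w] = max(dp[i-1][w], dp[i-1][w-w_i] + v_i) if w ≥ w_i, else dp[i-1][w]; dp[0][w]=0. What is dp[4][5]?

12

i\w   0   1   2   3   4   5   6   7   8   9  10  11
  0   0   0   0   0   0   0   0   0   0   0   0   0
  1   0   0   0   0   0   0  11  11  11  11  11  11
  2   0   0   0   0   0   0  11  11  11  11  11  11
  3   0   0   5   5   5   5  11  11  16  16  16  16
  4   0   0   5   5  12  12  17  17  17  17  23  23
  5   0   0   7   7  12  12  19  19  24  24  24  24
  6   0   0   7   7  12  12  19  19  24  24  25  25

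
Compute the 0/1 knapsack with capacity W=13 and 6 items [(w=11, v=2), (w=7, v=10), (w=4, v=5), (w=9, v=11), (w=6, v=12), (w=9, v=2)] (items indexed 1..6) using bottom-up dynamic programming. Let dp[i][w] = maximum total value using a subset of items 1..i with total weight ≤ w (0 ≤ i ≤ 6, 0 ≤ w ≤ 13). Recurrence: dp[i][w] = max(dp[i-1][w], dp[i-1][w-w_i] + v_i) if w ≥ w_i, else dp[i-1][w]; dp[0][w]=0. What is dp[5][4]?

i\w   0   1   2   3   4   5   6   7   8   9  10  11  12  13
  0   0   0   0   0   0   0   0   0   0   0   0   0   0   0
  1   0   0   0   0   0   0   0   0   0   0   0   2   2   2
  2   0   0   0   0   0   0   0  10  10  10  10  10  10  10
  3   0   0   0   0   5   5   5  10  10  10  10  15  15  15
  4   0   0   0   0   5   5   5  10  10  11  11  15  15  16
  5   0   0   0   0   5   5  12  12  12  12  17  17  17  22
  6   0   0   0   0   5   5  12  12  12  12  17  17  17  22

5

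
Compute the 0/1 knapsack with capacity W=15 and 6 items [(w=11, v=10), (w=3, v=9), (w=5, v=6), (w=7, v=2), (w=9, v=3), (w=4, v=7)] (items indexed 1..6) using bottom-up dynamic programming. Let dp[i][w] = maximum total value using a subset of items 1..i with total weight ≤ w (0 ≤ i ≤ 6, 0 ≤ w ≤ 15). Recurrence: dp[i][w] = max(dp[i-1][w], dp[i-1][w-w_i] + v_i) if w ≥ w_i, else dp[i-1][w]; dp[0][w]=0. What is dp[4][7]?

i\w   0   1   2   3   4   5   6   7   8   9  10  11  12  13  14  15
  0   0   0   0   0   0   0   0   0   0   0   0   0   0   0   0   0
  1   0   0   0   0   0   0   0   0   0   0   0  10  10  10  10  10
  2   0   0   0   9   9   9   9   9   9   9   9  10  10  10  19  19
  3   0   0   0   9   9   9   9   9  15  15  15  15  15  15  19  19
  4   0   0   0   9   9   9   9   9  15  15  15  15  15  15  19  19
  5   0   0   0   9   9   9   9   9  15  15  15  15  15  15  19  19
  6   0   0   0   9   9   9   9  16  16  16  16  16  22  22  22  22

9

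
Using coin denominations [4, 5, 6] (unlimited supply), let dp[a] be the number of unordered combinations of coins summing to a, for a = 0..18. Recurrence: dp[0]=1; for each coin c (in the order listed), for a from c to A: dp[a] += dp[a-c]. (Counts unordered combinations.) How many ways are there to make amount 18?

3

after  coin     0     1     2     3     4     5     6     7     8     9    10    11    12    13    14    15    16    17    18
          4     1     0     0     0     1     0     0     0     1     0     0     0     1     0     0     0     1     0     0
          5     1     0     0     0     1     1     0     0     1     1     1     0     1     1     1     1     1     1     1
          6     1     0     0     0     1     1     1     0     1     1     2     1     2     1     2     2     3     2     3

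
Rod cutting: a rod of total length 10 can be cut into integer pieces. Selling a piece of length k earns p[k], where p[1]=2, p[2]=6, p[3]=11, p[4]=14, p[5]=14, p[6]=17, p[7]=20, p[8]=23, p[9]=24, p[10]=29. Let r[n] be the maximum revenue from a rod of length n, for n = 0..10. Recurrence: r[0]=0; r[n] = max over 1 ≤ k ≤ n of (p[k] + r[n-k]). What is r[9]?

   n    0    1    2    3    4    5    6    7    8    9   10
r[n]    0    2    6   11   14   17   22   25   28   33   36

33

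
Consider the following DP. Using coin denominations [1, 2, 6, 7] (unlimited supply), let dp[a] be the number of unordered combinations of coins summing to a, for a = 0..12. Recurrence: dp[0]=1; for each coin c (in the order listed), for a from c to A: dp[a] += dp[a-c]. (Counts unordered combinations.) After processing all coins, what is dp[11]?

12

after  coin     0     1     2     3     4     5     6     7     8     9    10    11    12
          1     1     1     1     1     1     1     1     1     1     1     1     1     1
          2     1     1     2     2     3     3     4     4     5     5     6     6     7
          6     1     1     2     2     3     3     5     5     7     7     9     9    12
          7     1     1     2     2     3     3     5     6     8     9    11    12    15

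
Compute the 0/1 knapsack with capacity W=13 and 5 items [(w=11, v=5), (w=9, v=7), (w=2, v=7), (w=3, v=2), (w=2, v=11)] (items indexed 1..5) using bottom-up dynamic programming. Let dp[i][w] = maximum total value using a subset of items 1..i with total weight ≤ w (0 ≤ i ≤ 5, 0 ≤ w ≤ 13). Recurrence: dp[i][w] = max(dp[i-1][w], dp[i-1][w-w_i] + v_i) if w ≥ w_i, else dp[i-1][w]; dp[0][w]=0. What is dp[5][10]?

20

i\w   0   1   2   3   4   5   6   7   8   9  10  11  12  13
  0   0   0   0   0   0   0   0   0   0   0   0   0   0   0
  1   0   0   0   0   0   0   0   0   0   0   0   5   5   5
  2   0   0   0   0   0   0   0   0   0   7   7   7   7   7
  3   0   0   7   7   7   7   7   7   7   7   7  14  14  14
  4   0   0   7   7   7   9   9   9   9   9   9  14  14  14
  5   0   0  11  11  18  18  18  20  20  20  20  20  20  25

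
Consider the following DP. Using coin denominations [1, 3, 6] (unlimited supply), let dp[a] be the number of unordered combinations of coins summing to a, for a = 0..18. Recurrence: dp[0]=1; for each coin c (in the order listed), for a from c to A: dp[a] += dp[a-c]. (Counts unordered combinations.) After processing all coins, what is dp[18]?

after  coin     0     1     2     3     4     5     6     7     8     9    10    11    12    13    14    15    16    17    18
          1     1     1     1     1     1     1     1     1     1     1     1     1     1     1     1     1     1     1     1
          3     1     1     1     2     2     2     3     3     3     4     4     4     5     5     5     6     6     6     7
          6     1     1     1     2     2     2     4     4     4     6     6     6     9     9     9    12    12    12    16

16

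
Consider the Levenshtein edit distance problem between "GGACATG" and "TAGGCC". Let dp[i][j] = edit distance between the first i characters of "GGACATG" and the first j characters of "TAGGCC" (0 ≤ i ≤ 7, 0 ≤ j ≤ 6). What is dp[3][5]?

   ''  T  A  G  G  C  C
''  0  1  2  3  4  5  6
 G  1  1  2  2  3  4  5
 G  2  2  2  2  2  3  4
 A  3  3  2  3  3  3  4
 C  4  4  3  3  4  3  3
 A  5  5  4  4  4  4  4
 T  6  5  5  5  5  5  5
 G  7  6  6  5  5  6  6

3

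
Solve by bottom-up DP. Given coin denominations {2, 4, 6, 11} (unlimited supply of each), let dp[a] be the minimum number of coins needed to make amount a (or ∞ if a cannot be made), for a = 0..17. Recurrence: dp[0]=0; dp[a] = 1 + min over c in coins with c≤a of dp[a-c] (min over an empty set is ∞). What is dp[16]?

3

 a  0  1  2  3  4  5  6  7  8  9 10 11 12 13 14 15 16 17
dp  0  -  1  -  1  -  1  -  2  -  2  1  2  2  3  2  3  2
(- denotes ∞ / unreachable)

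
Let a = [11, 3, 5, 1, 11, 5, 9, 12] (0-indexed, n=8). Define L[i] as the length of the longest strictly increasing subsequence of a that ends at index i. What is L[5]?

2

   i    0    1    2    3    4    5    6    7
a[i]   11    3    5    1   11    5    9   12
L[i]    1    1    2    1    3    2    3    4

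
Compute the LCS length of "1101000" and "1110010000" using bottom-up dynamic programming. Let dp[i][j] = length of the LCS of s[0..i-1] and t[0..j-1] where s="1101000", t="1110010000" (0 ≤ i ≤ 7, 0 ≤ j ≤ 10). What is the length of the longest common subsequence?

7

   ''  1  1  1  0  0  1  0  0  0  0
''  0  0  0  0  0  0  0  0  0  0  0
 1  0  1  1  1  1  1  1  1  1  1  1
 1  0  1  2  2  2  2  2  2  2  2  2
 0  0  1  2  2  3  3  3  3  3  3  3
 1  0  1  2  3  3  3  4  4  4  4  4
 0  0  1  2  3  4  4  4  5  5  5  5
 0  0  1  2  3  4  5  5  5  6  6  6
 0  0  1  2  3  4  5  5  6  6  7  7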